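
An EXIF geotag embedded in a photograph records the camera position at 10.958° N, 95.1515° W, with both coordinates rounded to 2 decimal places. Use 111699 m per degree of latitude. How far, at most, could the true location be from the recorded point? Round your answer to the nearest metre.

783 metres

Rounding to 2 decimal places leaves each coordinate within ±0.005° of the true value.
North–south component: 0.005° × 111699 = 558.495 m.
E–W at 10.958°: 0.005° × 111699 × cos 10.958° = 0.005 × 111699 × 0.9818 ≈ 548.312 m.
Worst case both components are at the extreme and orthogonal: √(558.495² + 548.312²) ≈ 782.664 m.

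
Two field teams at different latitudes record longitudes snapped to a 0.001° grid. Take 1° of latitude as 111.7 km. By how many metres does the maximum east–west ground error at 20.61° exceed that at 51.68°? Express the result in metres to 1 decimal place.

With a 0.001° grid the true value lies within half a step, ±0.001°/2 = ±0.0005°, of the stored one.
Error at 20.61° = 0.0005° × 111700 × cos 20.61° ≈ 55.85 × 0.9360 = 52.275 m.
Error at 51.68° = 0.0005° × 111700 × cos 51.68° ≈ 55.85 × 0.6201 = 34.63 m.
Difference: 52.275 − 34.63 = 17.646 m.

17.6 metres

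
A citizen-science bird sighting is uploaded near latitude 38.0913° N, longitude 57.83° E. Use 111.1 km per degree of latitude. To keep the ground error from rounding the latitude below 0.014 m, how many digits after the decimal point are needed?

One degree of latitude covers 111100 m.
Rounding to N decimal places gives at most 0.5 × 10⁻ᴺ degrees of error, i.e. 0.5 × 10⁻ᴺ × 111100 m.
Setting 55550 × 10⁻ᴺ ≤ 0.014 gives 10ᴺ ≥ 3.968e+06, i.e. N ≥ 6.60.
At 6 places the error can reach 0.0555 m, but 7 places keeps it to 0.00556 m.

7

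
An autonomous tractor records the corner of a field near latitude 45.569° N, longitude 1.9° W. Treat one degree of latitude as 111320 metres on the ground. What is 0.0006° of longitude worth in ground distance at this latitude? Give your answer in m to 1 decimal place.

46.8 m

One degree of longitude here spans 111320 × cos 45.569° = 111320 × 0.7000 ≈ 77929.5 m; 0.0006° of that is 46.7577 m.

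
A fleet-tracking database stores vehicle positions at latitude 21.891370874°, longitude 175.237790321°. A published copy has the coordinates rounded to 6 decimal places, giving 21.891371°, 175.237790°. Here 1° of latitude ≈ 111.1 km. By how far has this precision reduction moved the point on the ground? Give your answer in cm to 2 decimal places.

3.59 cm

The latitude changed by -0.000000126° and the longitude by +0.000000321°.
N–S: -0.000000126° × 111100 m/° = -0.0139986 m.
East–west at this latitude: 0.000000321° × 111100 × cos 21.8914° ≈ 0.000000321 × 103089 = 0.0330915 m.
Combined displacement = (0.0139986² + 0.0330915²)^½ ≈ 0.0359306 m.
That is 0.0359306 m = 3.5931 cm.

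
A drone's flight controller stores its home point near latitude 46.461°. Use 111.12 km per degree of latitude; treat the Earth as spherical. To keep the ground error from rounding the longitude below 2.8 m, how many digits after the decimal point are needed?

5 decimal places

At 46.461° one degree of longitude covers 111120 × cos 46.461° ≈ 111120 × 0.6888 ≈ 76544.8 m.
With N decimal places the half-ulp bound is 0.5·10⁻ᴺ°, or 0.5·10⁻ᴺ × 76544.8 m on the ground.
Setting 38272.4 × 10⁻ᴺ ≤ 2.8 gives 10ᴺ ≥ 1.367e+04, i.e. N ≥ 4.14.
At 4 places the error can reach 3.83 m, but 5 places keeps it to 0.383 m.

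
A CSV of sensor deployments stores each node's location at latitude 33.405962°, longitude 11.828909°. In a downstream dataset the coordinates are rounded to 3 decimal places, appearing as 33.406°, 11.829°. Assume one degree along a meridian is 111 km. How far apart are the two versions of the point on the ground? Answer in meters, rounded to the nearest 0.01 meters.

The latitude changed by -0.000038° and the longitude by -0.000091°.
N–S: -0.000038° × 111000 m/° = -4.218 m.
East–west at this latitude: -0.000091° × 111000 × cos 33.406° ≈ -0.000091 × 92661.7 = -8.43222 m.
Combined displacement = (4.218² + 8.43222²)^½ ≈ 9.42835 m.

9.43 meters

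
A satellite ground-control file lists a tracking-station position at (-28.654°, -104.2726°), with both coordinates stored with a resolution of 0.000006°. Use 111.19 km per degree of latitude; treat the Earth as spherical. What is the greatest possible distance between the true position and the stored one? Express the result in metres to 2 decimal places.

With a 0.000006° grid the true value lies within half a step, ±0.000006°/2 = ±3e-06°, of the stored one.
North–south component: 3e-06° × 111190 = 0.33357 m.
East–west component at 28.654°: 3e-06° × 111190 × cos 28.654° ≈ 3e-06 × 97572.7 ≈ 0.292718 m.
Combining orthogonally: (0.33357² + 0.292718²)^½ ≈ 0.443794 m.

0.44 metres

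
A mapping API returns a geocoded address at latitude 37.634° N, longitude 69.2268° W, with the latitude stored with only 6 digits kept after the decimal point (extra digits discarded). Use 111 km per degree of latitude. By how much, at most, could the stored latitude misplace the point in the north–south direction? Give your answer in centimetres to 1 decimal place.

Truncating at 6 decimal places can drop up to a full unit in the last place, so the latitude may be off by as much as 1e-06°.
North–south distance: 1e-06° × 111000 m/° = 0.111 m.
That is 0.111 m = 11.1 cm.

11.1 centimetres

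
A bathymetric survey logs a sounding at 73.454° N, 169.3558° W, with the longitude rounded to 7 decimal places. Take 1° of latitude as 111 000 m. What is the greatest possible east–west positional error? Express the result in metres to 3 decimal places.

Rounding to 7 decimal places leaves the longitude within ±5e-08° of the true value.
At latitude 73.454° a degree of longitude spans 111000 m × cos 73.454° = 111000 × 0.2848 ≈ 31611.1 m.
So at most 5e-08° × 31611.1 ≈ 0.00158056 m east–west.

0.002 metres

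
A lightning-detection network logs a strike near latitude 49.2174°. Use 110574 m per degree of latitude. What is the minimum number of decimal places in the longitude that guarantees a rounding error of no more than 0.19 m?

At 49.2174° one degree of longitude covers 110574 × cos 49.2174° ≈ 110574 × 0.6532 ≈ 72225.9 m.
Rounding to N decimal places gives at most 0.5 × 10⁻ᴺ degrees of error, i.e. 0.5 × 10⁻ᴺ × 72225.9 m.
Need 0.5 × 72225.9 × 10⁻ᴺ ≤ 0.19 → 10⁻ᴺ ≤ 5.261e-06, so N ≥ 5.28.
N = 5 would give 0.361 m (too coarse); N = 6 gives 0.0361 m ≤ 0.19 m.

6 decimal places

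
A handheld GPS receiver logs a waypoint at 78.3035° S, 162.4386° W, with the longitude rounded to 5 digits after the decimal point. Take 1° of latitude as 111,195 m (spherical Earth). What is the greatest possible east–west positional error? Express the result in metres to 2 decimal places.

Rounding to 5 decimal places leaves the longitude within ±5e-06° of the true value.
One degree of longitude at 78.3035° is 111195 × cos 78.3035° ≈ 111195 × 0.2027 = 22542.3 m.
East–west error: 5e-06° × 22542.3 m/° ≈ 0.112711 m.

0.11 metres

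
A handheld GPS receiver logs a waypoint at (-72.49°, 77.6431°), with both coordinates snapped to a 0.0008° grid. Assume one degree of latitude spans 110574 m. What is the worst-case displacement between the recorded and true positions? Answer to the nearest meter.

46 meters

With a 0.0008° grid the true value lies within half a step, ±0.0008°/2 = ±0.0004°, of the stored one.
North–south component: 0.0004° × 110574 = 44.2296 m.
East–west component at 72.49°: 0.0004° × 110574 × cos 72.49° ≈ 0.0004 × 33268.6 ≈ 13.3075 m.
Worst case both components are at the extreme and orthogonal: √(44.2296² + 13.3075²) ≈ 46.1882 m.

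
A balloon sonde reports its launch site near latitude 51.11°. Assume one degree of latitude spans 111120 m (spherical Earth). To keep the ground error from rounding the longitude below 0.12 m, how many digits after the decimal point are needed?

At 51.11° one degree of longitude covers 111120 × cos 51.11° ≈ 111120 × 0.6278 ≈ 69764.2 m.
N decimal places → at most half a unit in the last place, 0.5 × 10⁻ᴺ° = 69764.2/2 × 10⁻ᴺ m.
Need 0.5 × 69764.2 × 10⁻ᴺ ≤ 0.12 → 10⁻ᴺ ≤ 3.440e-06, so N ≥ 5.46.
N = 5 would give 0.349 m (too coarse); N = 6 gives 0.0349 m ≤ 0.12 m.

6 decimal places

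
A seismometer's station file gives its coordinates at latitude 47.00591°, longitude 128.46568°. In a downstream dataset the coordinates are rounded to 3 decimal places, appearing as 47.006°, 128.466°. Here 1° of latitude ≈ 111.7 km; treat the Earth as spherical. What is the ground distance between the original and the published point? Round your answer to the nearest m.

26 m

Δlat = 47.00591 − 47.006 = -0.00009°; Δlon = 128.46568 − 128.466 = -0.00032°.
North–south shift: -0.00009 × 111700 = -10.053 m.
East–west at this latitude: -0.00032° × 111700 × cos 47.006° ≈ -0.00032 × 76170.7 = -24.3746 m.
Hypotenuse of the two orthogonal shifts: √(10.053² + 24.3746²) = 26.3664 m.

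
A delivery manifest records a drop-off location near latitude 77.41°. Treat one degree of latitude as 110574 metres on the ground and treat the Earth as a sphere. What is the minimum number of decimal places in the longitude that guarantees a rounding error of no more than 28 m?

3 decimal places

At 77.41° one degree of longitude covers 110574 × cos 77.41° ≈ 110574 × 0.2180 ≈ 24102.1 m.
N decimal places → at most half a unit in the last place, 0.5 × 10⁻ᴺ° = 24102.1/2 × 10⁻ᴺ m.
Need 0.5 × 24102.1 × 10⁻ᴺ ≤ 28 → 10⁻ᴺ ≤ 2.323e-03, so N ≥ 2.63.
N = 2 would give 121 m (too coarse); N = 3 gives 12.1 m ≤ 28 m.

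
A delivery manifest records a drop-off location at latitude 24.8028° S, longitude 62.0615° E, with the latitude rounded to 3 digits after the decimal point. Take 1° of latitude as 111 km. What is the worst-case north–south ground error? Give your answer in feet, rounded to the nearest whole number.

Rounding to 3 decimal places leaves the latitude within ±0.0005° of the true value.
North–south distance: 0.0005° × 111000 m/° = 55.5 m.
Converting: 55.5 m × 3.2808 ft/m ≈ 182.09 ft.

182 feet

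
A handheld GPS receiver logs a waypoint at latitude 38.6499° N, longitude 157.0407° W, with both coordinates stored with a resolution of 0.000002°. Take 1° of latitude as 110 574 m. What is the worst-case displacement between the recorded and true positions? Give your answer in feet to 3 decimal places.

0.460 feet

With a 0.000002° grid the true value lies within half a step, ±0.000002°/2 = ±1e-06°, of the stored one.
N–S: 1e-06° × 110574 m/° = 0.110574 m.
E–W at 38.6499°: 1e-06° × 110574 × cos 38.6499° = 1e-06 × 110574 × 0.7810 ≈ 0.0863557 m.
The two errors are perpendicular, so the maximum displacement is √(0.110574² + 0.0863557²) ≈ 0.140299 m.
Converting: 0.140299 m × 3.2808 ft/m ≈ 0.4603 ft.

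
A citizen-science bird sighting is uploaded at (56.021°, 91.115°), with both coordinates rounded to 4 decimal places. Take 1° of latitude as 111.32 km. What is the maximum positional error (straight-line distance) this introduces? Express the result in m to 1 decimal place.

6.4 m

Rounding to 4 decimal places leaves each coordinate within ±5e-05° of the true value.
N–S: 5e-05° × 111320 m/° = 5.566 m.
Longitude error → 5e-05 × 111320 × cos 56.021° = 5e-05 × 111320 × 0.5589 ≈ 3.11078 m.
Combining orthogonally: (5.566² + 3.11078²)^½ ≈ 6.37631 m.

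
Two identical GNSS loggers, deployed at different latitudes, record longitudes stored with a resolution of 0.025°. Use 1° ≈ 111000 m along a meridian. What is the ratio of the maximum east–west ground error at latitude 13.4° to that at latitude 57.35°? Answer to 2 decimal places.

With a 0.025° grid the true value lies within half a step, ±0.025°/2 = ±0.0125°, of the stored one.
At 13.4°: 0.0125° × 111000 × cos 13.4° = 0.0125 × 111000 × 0.9728 ≈ 1349.7 m.
Error at 57.35° = 0.0125° × 111000 × cos 57.35° ≈ 1387.5 × 0.5395 = 748.56 m.
Ratio: 1349.7 / 748.56 = cos 13.4° / cos 57.35° ≈ 1.8031.

1.80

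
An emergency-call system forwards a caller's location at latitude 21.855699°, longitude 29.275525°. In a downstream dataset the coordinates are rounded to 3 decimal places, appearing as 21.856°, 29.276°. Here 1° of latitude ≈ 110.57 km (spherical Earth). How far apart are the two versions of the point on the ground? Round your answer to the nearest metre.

59 metres

The latitude changed by -0.000301° and the longitude by -0.000475°.
North–south shift: -0.000301 × 110570 = -33.2816 m.
E–W at 21.856°: -0.000475° × 110570 × cos 21.856° = -0.000475 × 110570 × 0.9281 ≈ -48.7457 m.
Combined displacement = (33.2816² + 48.7457²)^½ ≈ 59.0238 m.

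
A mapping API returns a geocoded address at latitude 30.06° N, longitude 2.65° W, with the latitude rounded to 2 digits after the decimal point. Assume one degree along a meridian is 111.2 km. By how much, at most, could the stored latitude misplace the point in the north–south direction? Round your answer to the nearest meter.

Rounding to 2 decimal places leaves the latitude within ±0.005° of the true value.
North–south distance: 0.005° × 111200 m/° = 556 m.

556 meters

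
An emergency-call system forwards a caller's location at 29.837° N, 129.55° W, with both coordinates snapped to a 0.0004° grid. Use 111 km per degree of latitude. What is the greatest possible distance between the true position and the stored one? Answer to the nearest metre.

29 metres

With a 0.0004° grid the true value lies within half a step, ±0.0004°/2 = ±0.0002°, of the stored one.
Latitude error → 0.0002 × 111000 = 22.2 m along the meridian.
E–W at 29.837°: 0.0002° × 111000 × cos 29.837° = 0.0002 × 111000 × 0.8674 ≈ 19.2573 m.
Combining orthogonally: (22.2² + 19.2573²)^½ ≈ 29.3885 m.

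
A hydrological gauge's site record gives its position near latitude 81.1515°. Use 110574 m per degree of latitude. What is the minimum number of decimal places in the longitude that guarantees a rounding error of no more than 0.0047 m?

7 decimal places

At 81.1515° one degree of longitude covers 110574 × cos 81.1515° ≈ 110574 × 0.1538 ≈ 17008.7 m.
Rounding to N decimal places gives at most 0.5 × 10⁻ᴺ degrees of error, i.e. 0.5 × 10⁻ᴺ × 17008.7 m.
Need 0.5 × 17008.7 × 10⁻ᴺ ≤ 0.0047 → 10⁻ᴺ ≤ 5.527e-07, so N ≥ 6.26.
At 6 places the error can reach 0.0085 m, but 7 places keeps it to 0.00085 m.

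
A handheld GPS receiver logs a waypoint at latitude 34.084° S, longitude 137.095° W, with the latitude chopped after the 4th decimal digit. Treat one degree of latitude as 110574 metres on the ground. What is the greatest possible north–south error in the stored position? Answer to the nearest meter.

11 meters

Truncating at 4 decimal places can drop up to a full unit in the last place, so the latitude may be off by as much as 0.0001°.
North–south distance: 0.0001° × 110574 m/° = 11.0574 m.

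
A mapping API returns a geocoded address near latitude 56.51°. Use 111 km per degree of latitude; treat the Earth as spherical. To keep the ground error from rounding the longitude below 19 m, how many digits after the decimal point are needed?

4 decimal places

At 56.51° one degree of longitude covers 111000 × cos 56.51° ≈ 111000 × 0.5518 ≈ 61248.8 m.
Rounding to N decimal places gives at most 0.5 × 10⁻ᴺ degrees of error, i.e. 0.5 × 10⁻ᴺ × 61248.8 m.
Setting 30624.4 × 10⁻ᴺ ≤ 19 gives 10ᴺ ≥ 1612, i.e. N ≥ 3.21.
So 4 decimal places suffice (3.06 m); 3 would allow up to 30.6 m.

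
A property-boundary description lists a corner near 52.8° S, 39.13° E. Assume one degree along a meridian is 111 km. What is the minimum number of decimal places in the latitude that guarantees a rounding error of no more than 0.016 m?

One degree of latitude covers 111000 m.
With N decimal places the half-ulp bound is 0.5·10⁻ᴺ°, or 0.5·10⁻ᴺ × 111000 m on the ground.
Setting 55500 × 10⁻ᴺ ≤ 0.016 gives 10ᴺ ≥ 3.469e+06, i.e. N ≥ 6.54.
At 6 places the error can reach 0.0555 m, but 7 places keeps it to 0.00555 m.

7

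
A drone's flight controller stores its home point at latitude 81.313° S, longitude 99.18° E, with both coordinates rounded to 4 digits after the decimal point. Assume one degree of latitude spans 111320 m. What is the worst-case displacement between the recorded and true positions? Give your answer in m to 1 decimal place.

Rounding to 4 decimal places leaves each coordinate within ±5e-05° of the true value.
N–S: 5e-05° × 111320 m/° = 5.566 m.
Longitude error → 5e-05 × 111320 × cos 81.313° = 5e-05 × 111320 × 0.1510 ≈ 0.840669 m.
The two errors are perpendicular, so the maximum displacement is √(5.566² + 0.840669²) ≈ 5.62913 m.

5.6 m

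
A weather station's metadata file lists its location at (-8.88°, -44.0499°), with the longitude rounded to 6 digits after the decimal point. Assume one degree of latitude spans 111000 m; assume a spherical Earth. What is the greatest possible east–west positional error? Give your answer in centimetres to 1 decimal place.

5.5 centimetres

Rounding to 6 decimal places leaves the longitude within ±5e-07° of the true value.
At latitude 8.88° a degree of longitude spans 111000 m × cos 8.88° = 111000 × 0.9880 ≈ 109670 m.
Maximum E–W displacement: 5e-07 × 109670 = 0.0548348 m.
That is 0.0548348 m = 5.4835 cm.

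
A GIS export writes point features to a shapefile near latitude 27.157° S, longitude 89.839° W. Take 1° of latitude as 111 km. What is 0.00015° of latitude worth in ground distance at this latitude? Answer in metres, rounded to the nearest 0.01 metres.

16.65 metres

Along a meridian 0.00015° is 0.00015 × 111000 = 16.65 m.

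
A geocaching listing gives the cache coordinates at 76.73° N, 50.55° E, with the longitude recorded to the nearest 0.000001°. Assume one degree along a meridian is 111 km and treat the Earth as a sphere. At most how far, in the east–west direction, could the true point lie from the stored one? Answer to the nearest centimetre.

1 centimetres

Rounding to 6 decimal places leaves the longitude within ±5e-07° of the true value.
One degree of longitude at 76.73° is 111000 × cos 76.73° ≈ 111000 × 0.2295 = 25479 m.
Maximum E–W displacement: 5e-07 × 25479 = 0.0127395 m.
That is 0.0127395 m = 1.2739 cm.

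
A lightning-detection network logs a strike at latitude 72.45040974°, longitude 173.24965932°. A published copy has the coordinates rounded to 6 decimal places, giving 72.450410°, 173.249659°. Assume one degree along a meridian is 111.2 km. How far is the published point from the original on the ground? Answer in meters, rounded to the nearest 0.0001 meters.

0.0308 meters

The latitude changed by -0.00000026° and the longitude by +0.00000032°.
North–south shift: -0.00000026 × 111200 = -0.028912 m.
East–west at this latitude: 0.00000032° × 111200 × cos 72.4504° ≈ 0.00000032 × 33530.3 = 0.0107297 m.
Hypotenuse of the two orthogonal shifts: √(0.028912² + 0.0107297²) = 0.0308388 m.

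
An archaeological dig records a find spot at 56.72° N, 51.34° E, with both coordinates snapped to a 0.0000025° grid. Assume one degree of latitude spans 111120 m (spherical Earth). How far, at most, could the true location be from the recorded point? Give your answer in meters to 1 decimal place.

With a 0.0000025° grid the true value lies within half a step, ±0.0000025°/2 = ±1.25e-06°, of the stored one.
N–S: 1.25e-06° × 111120 m/° = 0.1389 m.
East–west component at 56.72°: 1.25e-06° × 111120 × cos 56.72° ≈ 1.25e-06 × 60975 ≈ 0.0762187 m.
Worst case both components are at the extreme and orthogonal: √(0.1389² + 0.0762187²) ≈ 0.158438 m.

0.2 meters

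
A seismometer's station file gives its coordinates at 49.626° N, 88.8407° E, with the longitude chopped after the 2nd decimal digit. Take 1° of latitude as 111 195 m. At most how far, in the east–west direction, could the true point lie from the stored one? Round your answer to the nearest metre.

720 metres

Truncating at 2 decimal places can drop up to a full unit in the last place, so the longitude may be off by as much as 0.01°.
At latitude 49.626° a degree of longitude spans 111195 m × cos 49.626° = 111195 × 0.6478 ≈ 72029.3 m.
Maximum E–W displacement: 0.01 × 72029.3 = 720.293 m.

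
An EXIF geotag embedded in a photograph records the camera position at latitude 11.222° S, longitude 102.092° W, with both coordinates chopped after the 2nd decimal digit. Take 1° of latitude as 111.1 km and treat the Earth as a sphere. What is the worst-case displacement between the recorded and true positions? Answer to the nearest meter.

1556 meters

Truncating at 2 decimal places can drop up to a full unit in the last place, so each coordinate may be off by as much as 0.01°.
Latitude error → 0.01 × 111100 = 1111 m along the meridian.
Longitude error → 0.01 × 111100 × cos 11.222° = 0.01 × 111100 × 0.9809 ≈ 1089.76 m.
Worst case both components are at the extreme and orthogonal: √(1111² + 1089.76²) ≈ 1556.24 m.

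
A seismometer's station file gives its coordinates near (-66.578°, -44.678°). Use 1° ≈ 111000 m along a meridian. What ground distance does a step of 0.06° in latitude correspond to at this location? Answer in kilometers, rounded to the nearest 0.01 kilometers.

Along a meridian 0.06° is 0.06 × 111000 = 6660 m.
That is 6660 m = 6.66 km.

6.66 kilometers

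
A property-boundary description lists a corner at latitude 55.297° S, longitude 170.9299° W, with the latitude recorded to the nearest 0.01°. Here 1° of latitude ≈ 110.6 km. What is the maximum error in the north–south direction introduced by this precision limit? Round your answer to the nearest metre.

Rounding to 2 decimal places leaves the latitude within ±0.005° of the true value.
So the N–S error is at most 0.005 × 110600 = 553 m.

553 metres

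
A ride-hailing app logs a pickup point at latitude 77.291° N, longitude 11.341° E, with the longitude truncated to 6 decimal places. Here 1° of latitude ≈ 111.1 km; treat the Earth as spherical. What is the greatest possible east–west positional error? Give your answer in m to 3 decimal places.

0.024 m

Truncating at 6 decimal places can drop up to a full unit in the last place, so the longitude may be off by as much as 1e-06°.
At latitude 77.291° a degree of longitude spans 111100 m × cos 77.291° = 111100 × 0.2200 ≈ 24441.9 m.
Maximum E–W displacement: 1e-06 × 24441.9 = 0.0244419 m.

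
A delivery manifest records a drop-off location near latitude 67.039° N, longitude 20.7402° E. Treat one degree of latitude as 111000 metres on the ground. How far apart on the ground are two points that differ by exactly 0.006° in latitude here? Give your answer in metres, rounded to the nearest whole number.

0.006° × 111000 m/° = 666 m.

666 metres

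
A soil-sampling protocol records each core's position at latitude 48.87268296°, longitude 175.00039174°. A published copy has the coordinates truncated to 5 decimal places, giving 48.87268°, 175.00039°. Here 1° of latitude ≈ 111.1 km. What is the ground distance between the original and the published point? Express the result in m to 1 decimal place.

0.4 m

Δlat = 48.87268296 − 48.87268 = +0.00000296°; Δlon = 175.00039174 − 175.00039 = +0.00000174°.
N–S: 0.00000296° × 111100 m/° = 0.328856 m.
East–west at this latitude: 0.00000174° × 111100 × cos 48.8727° ≈ 0.00000174 × 73074.3 = 0.127149 m.
Distance: √(0.328856² + 0.127149²) ≈ 0.352581 m.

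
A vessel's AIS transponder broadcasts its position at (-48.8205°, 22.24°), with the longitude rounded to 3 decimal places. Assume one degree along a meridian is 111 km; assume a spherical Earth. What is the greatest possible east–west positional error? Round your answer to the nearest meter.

Rounding to 3 decimal places leaves the longitude within ±0.0005° of the true value.
At latitude 48.8205° a degree of longitude spans 111000 m × cos 48.8205° = 111000 × 0.6584 ≈ 73084.6 m.
So at most 0.0005° × 73084.6 ≈ 36.5423 m east–west.

37 meters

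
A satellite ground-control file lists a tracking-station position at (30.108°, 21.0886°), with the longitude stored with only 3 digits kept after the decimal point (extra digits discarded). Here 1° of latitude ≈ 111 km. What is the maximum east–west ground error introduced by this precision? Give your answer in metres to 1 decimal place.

Truncating at 3 decimal places can drop up to a full unit in the last place, so the longitude may be off by as much as 0.001°.
One degree of longitude at 30.108° is 111000 × cos 30.108° ≈ 111000 × 0.8651 = 96024 m.
So at most 0.001° × 96024 ≈ 96.024 m east–west.

96.0 metres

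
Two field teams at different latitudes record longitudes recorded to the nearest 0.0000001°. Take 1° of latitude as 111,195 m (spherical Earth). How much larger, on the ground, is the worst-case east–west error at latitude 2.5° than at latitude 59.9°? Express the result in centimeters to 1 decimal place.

Rounding to 7 decimal places leaves the longitude within ±5e-08° of the true value.
Error at 2.5° = 5e-08° × 111195 × cos 2.5° ≈ 0.0055597 × 0.9990 = 0.0055545 m.
At 59.9°: 5e-08° × 111195 × cos 59.9° = 5e-08 × 111195 × 0.5015 ≈ 0.0027883 m.
So the lower-latitude error exceeds the higher by 0.0055545 − 0.0027883 = 0.0027662 m.
That is 0.00276618 m = 0.27662 cm.

0.3 centimeters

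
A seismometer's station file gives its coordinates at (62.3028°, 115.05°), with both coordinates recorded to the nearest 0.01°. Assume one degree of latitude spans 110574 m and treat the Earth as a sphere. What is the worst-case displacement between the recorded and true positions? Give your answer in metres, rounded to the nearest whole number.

Rounding to 2 decimal places leaves each coordinate within ±0.005° of the true value.
N–S: 0.005° × 110574 m/° = 552.87 m.
Longitude error → 0.005 × 110574 × cos 62.3028° = 0.005 × 110574 × 0.4648 ≈ 256.973 m.
Combining orthogonally: (552.87² + 256.973²)^½ ≈ 609.672 m.

610 metres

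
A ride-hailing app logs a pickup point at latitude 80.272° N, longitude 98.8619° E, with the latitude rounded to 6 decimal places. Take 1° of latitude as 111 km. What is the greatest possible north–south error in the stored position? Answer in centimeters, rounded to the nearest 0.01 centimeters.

5.55 centimeters

Rounding to 6 decimal places leaves the latitude within ±5e-07° of the true value.
So the N–S error is at most 5e-07 × 111000 = 0.0555 m.
That is 0.0555 m = 5.55 cm.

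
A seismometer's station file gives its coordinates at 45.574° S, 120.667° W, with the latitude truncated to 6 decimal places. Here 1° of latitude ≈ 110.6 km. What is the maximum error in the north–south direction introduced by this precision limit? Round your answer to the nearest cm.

Truncating at 6 decimal places can drop up to a full unit in the last place, so the latitude may be off by as much as 1e-06°.
Along the meridian that is 1e-06° × 110600 m/° = 0.1106 m.
That is 0.1106 m = 11.06 cm.

11 cm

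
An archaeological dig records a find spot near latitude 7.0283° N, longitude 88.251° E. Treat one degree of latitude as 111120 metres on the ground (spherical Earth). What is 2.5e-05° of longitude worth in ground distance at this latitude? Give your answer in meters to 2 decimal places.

2.5e-05° of longitude at 7.0283° is 2.5e-05 × 111120 × cos 7.0283° ≈ 2.5e-05 × 110285 = 2.75713 m.

2.76 meters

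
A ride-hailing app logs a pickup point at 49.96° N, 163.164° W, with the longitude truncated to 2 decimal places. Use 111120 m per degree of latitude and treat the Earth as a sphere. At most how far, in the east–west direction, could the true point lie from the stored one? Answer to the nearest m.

715 m

Truncating at 2 decimal places can drop up to a full unit in the last place, so the longitude may be off by as much as 0.01°.
One degree of longitude at 49.96° is 111120 × cos 49.96° ≈ 111120 × 0.6433 = 71486 m.
East–west error: 0.01° × 71486 m/° ≈ 714.86 m.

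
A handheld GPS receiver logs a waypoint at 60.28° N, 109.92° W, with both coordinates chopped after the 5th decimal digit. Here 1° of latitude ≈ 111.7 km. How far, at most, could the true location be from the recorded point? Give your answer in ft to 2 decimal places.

Truncating at 5 decimal places can drop up to a full unit in the last place, so each coordinate may be off by as much as 1e-05°.
N–S: 1e-05° × 111700 m/° = 1.117 m.
Longitude error → 1e-05 × 111700 × cos 60.28° = 1e-05 × 111700 × 0.4958 ≈ 0.553766 m.
Worst case both components are at the extreme and orthogonal: √(1.117² + 0.553766²) ≈ 1.24673 m.
In feet: 1.24673 m ÷ 0.3048 ≈ 4.0903 ft.

4.09 ft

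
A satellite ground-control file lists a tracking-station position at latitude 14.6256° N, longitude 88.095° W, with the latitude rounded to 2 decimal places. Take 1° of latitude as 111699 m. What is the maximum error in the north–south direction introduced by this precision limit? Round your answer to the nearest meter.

Rounding to 2 decimal places leaves the latitude within ±0.005° of the true value.
North–south distance: 0.005° × 111699 m/° = 558.495 m.

558 meters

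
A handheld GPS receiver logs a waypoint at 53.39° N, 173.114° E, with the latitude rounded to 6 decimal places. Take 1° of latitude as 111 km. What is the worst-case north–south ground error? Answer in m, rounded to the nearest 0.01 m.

0.06 m

Rounding to 6 decimal places leaves the latitude within ±5e-07° of the true value.
North–south distance: 5e-07° × 111000 m/° = 0.0555 m.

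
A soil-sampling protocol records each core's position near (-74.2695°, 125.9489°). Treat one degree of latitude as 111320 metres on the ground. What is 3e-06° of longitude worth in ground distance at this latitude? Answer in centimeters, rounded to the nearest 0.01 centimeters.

At 74.2695° a degree of longitude is 111320 × cos 74.2695° ≈ 30180.3 m, so 3e-06° corresponds to 0.0905409 m.
That is 0.0905409 m = 9.0541 cm.

9.05 centimeters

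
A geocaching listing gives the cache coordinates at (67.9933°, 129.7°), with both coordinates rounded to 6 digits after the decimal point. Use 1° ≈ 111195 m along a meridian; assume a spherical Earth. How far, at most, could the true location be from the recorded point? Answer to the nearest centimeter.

6 centimeters

Rounding to 6 decimal places leaves each coordinate within ±5e-07° of the true value.
Latitude error → 5e-07 × 111195 = 0.0555975 m along the meridian.
East–west component at 67.9933°: 5e-07° × 111195 × cos 67.9933° ≈ 5e-07 × 41666.4 ≈ 0.0208332 m.
Combining orthogonally: (0.0555975² + 0.0208332²)^½ ≈ 0.0593726 m.
That is 0.0593726 m = 5.9373 cm.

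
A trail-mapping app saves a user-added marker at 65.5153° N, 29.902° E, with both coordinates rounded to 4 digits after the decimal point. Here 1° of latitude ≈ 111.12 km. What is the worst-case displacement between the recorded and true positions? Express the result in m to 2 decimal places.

Rounding to 4 decimal places leaves each coordinate within ±5e-05° of the true value.
N–S: 5e-05° × 111120 m/° = 5.556 m.
Longitude error → 5e-05 × 111120 × cos 65.5153° = 5e-05 × 111120 × 0.4145 ≈ 2.30269 m.
The two errors are perpendicular, so the maximum displacement is √(5.556² + 2.30269²) ≈ 6.01427 m.

6.01 m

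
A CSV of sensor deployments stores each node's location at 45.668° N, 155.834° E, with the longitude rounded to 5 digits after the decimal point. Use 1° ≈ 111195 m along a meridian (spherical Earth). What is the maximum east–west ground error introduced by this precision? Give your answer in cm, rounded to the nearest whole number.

39 cm

Rounding to 5 decimal places leaves the longitude within ±5e-06° of the true value.
At latitude 45.668° a degree of longitude spans 111195 m × cos 45.668° = 111195 × 0.6988 ≈ 77704.7 m.
Maximum E–W displacement: 5e-06 × 77704.7 = 0.388524 m.
That is 0.388524 m = 38.852 cm.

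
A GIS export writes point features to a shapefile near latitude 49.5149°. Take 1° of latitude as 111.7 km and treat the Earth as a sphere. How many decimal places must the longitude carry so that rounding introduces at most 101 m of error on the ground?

At 49.5149° one degree of longitude covers 111700 × cos 49.5149° ≈ 111700 × 0.6493 ≈ 72521.3 m.
Rounding to N decimal places gives at most 0.5 × 10⁻ᴺ degrees of error, i.e. 0.5 × 10⁻ᴺ × 72521.3 m.
Setting 36260.6 × 10⁻ᴺ ≤ 101 gives 10ᴺ ≥ 359, i.e. N ≥ 2.56.
So 3 decimal places suffice (36.3 m); 2 would allow up to 363 m.

3 decimal places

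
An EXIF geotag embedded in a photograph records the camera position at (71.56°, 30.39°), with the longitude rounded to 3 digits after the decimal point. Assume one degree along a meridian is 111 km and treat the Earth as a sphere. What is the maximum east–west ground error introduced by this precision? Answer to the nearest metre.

18 metres

Rounding to 3 decimal places leaves the longitude within ±0.0005° of the true value.
At latitude 71.56° a degree of longitude spans 111000 m × cos 71.56° = 111000 × 0.3163 ≈ 35110.6 m.
Maximum E–W displacement: 0.0005 × 35110.6 = 17.5553 m.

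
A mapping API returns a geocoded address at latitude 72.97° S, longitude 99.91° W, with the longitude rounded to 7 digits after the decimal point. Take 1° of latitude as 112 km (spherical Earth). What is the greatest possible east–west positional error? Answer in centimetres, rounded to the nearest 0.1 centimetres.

0.2 centimetres

Rounding to 7 decimal places leaves the longitude within ±5e-08° of the true value.
At latitude 72.97° a degree of longitude spans 112000 m × cos 72.97° = 112000 × 0.2929 ≈ 32801.7 m.
East–west error: 5e-08° × 32801.7 m/° ≈ 0.00164009 m.
That is 0.00164009 m = 0.16401 cm.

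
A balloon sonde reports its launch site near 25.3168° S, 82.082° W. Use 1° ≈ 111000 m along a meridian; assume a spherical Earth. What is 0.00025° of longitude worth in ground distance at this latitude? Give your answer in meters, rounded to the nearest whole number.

25 meters

At 25.3168° a degree of longitude is 111000 × cos 25.3168° ≈ 100339 m, so 0.00025° corresponds to 25.0848 m.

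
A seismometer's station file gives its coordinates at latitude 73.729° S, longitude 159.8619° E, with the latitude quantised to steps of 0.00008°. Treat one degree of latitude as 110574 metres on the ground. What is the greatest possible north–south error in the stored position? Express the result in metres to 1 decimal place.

4.4 metres

With a 0.00008° grid the true value lies within half a step, ±0.00008°/2 = ±4e-05°, of the stored one.
Along the meridian that is 4e-05° × 110574 m/° = 4.42296 m.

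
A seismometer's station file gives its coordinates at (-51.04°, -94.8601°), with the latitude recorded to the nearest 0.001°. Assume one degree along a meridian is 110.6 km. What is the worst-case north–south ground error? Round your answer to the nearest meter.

Rounding to 3 decimal places leaves the latitude within ±0.0005° of the true value.
Along the meridian that is 0.0005° × 110600 m/° = 55.3 m.

55 meters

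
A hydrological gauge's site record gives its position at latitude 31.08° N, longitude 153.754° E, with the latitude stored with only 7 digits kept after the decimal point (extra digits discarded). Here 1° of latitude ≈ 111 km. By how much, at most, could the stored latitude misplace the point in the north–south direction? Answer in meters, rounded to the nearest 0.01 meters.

0.01 meters

Truncating at 7 decimal places can drop up to a full unit in the last place, so the latitude may be off by as much as 1e-07°.
So the N–S error is at most 1e-07 × 111000 = 0.0111 m.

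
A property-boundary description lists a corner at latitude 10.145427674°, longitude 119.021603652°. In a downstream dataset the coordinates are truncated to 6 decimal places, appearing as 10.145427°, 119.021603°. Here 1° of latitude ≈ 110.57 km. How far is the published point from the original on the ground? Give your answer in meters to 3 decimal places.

0.103 meters

The latitude changed by +0.000000674° and the longitude by +0.000000652°.
N–S: 0.000000674° × 110570 m/° = 0.0745242 m.
E–W at 10.1454°: 0.000000652° × 110570 × cos 10.1454° = 0.000000652 × 110570 × 0.9844 ≈ 0.0709644 m.
Distance: √(0.0745242² + 0.0709644²) ≈ 0.102907 m.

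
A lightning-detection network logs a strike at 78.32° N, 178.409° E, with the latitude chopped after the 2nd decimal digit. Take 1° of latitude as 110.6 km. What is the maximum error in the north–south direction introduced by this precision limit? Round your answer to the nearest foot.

Truncating at 2 decimal places can drop up to a full unit in the last place, so the latitude may be off by as much as 0.01°.
Along the meridian that is 0.01° × 110600 m/° = 1106 m.
Converting: 1106 m × 3.2808 ft/m ≈ 3628.6 ft.

3629 feet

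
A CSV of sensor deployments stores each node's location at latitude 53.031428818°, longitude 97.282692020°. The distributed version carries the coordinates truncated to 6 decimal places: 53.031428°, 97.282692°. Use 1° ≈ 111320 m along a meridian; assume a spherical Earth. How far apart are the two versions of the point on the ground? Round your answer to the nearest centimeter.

9 centimeters

Δlat = 53.031428818 − 53.031428 = +0.000000818°; Δlon = 97.282692020 − 97.282692 = +0.000000020°.
North–south shift: 0.000000818 × 111320 = 0.0910598 m.
East–west at this latitude: 0.000000020° × 111320 × cos 53.0314° ≈ 0.000000020 × 66945.3 = 0.00133891 m.
Combined displacement = (0.0910598² + 0.00133891²)^½ ≈ 0.0910696 m.
That is 0.0910696 m = 9.107 cm.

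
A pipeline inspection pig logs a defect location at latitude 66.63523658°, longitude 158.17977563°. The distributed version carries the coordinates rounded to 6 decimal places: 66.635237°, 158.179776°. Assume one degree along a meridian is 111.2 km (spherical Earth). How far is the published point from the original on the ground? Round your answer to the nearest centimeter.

5 centimeters

Δlat = 66.63523658 − 66.635237 = -0.00000042°; Δlon = 158.17977563 − 158.179776 = -0.00000037°.
N–S: -0.00000042° × 111200 m/° = -0.046704 m.
E–W at 66.6352°: -0.00000037° × 111200 × cos 66.6352° = -0.00000037 × 111200 × 0.3966 ≈ -0.016317 m.
Hypotenuse of the two orthogonal shifts: √(0.046704² + 0.016317²) = 0.0494723 m.
That is 0.0494723 m = 4.9472 cm.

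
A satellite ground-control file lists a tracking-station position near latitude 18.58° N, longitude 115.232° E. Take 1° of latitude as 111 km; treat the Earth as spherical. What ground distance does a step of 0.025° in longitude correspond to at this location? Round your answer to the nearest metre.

2630 metres

0.025° of longitude at 18.58° is 0.025 × 111000 × cos 18.58° ≈ 0.025 × 105215 = 2630.37 m.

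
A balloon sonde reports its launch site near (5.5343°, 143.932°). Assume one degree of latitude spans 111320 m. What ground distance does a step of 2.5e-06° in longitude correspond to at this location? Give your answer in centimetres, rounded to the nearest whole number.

28 centimetres

One degree of longitude here spans 111320 × cos 5.5343° = 111320 × 0.9953 ≈ 110801 m; 2.5e-06° of that is 0.277003 m.
That is 0.277003 m = 27.7 cm.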